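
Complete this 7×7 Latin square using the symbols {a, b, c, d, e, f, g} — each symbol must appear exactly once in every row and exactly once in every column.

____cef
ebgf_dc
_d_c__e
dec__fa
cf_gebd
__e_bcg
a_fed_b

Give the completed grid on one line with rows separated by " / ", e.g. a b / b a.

b g d a c e f / e b g f a d c / g d b c f a e / d e c b g f a / c f a g e b d / f a e d b c g / a c f e d g b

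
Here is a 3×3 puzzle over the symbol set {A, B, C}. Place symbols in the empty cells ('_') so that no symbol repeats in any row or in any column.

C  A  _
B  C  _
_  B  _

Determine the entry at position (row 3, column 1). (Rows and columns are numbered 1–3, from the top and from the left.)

A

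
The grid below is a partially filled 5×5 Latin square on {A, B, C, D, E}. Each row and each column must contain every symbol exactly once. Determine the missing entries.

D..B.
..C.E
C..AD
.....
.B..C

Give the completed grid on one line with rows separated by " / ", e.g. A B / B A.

D C E B A / B A C D E / C E B A D / E D A C B / A B D E C

(r1,c5) = A
(r2,c4) = D
(r3,c2) = E
(r3,c3) = B
(r4,c5) = B
(r5,c4) = E
(r1,c2) = C
(r1,c3) = E
(r2,c2) = A
(r4,c2) = D
(r4,c3) = A
(r4,c4) = C
(r5,c1) = A
(r5,c3) = D
(r2,c1) = B
(r4,c1) = E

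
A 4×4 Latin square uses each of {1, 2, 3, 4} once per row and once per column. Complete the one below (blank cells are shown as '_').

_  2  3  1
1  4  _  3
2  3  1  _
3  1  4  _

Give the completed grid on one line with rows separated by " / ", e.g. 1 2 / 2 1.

(r1,c1) = 4
(r2,c3) = 2
(r3,c4) = 4
(r4,c4) = 2

4 2 3 1 / 1 4 2 3 / 2 3 1 4 / 3 1 4 2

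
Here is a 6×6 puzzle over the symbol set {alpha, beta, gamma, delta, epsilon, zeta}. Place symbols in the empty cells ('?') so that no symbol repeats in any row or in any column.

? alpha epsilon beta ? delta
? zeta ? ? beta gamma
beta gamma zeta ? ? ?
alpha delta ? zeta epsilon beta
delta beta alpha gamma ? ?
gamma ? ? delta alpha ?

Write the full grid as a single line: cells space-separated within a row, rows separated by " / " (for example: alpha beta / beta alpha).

zeta alpha epsilon beta gamma delta / epsilon zeta delta alpha beta gamma / beta gamma zeta epsilon delta alpha / alpha delta gamma zeta epsilon beta / delta beta alpha gamma zeta epsilon / gamma epsilon beta delta alpha zeta

(r1,c1) = zeta
(r1,c5) = gamma
(r2,c1) = epsilon
(r2,c3) = delta
(r2,c4) = alpha
(r3,c4) = epsilon
(r3,c5) = delta
(r3,c6) = alpha
(r4,c3) = gamma
(r5,c5) = zeta
(r5,c6) = epsilon
(r6,c2) = epsilon
(r6,c3) = beta
(r6,c6) = zeta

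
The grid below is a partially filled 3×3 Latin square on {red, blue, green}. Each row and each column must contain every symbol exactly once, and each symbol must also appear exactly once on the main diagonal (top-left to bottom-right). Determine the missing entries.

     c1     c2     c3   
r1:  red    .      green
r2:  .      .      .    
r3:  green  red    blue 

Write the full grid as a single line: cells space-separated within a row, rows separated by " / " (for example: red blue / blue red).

red blue green / blue green red / green red blue

At row 1, column 2: row 1 has {red,green}; column 2 has {red}; that leaves blue.
At row 2, column 1: row 2 is empty so far; column 1 has {red,green}; that leaves blue.
At row 2, column 2: row 2 has {blue}; column 2 has {red,blue}; the diagonal has {red,blue}; that leaves green.
At row 2, column 3: row 2 has {blue,green}; column 3 has {blue,green}; that leaves red.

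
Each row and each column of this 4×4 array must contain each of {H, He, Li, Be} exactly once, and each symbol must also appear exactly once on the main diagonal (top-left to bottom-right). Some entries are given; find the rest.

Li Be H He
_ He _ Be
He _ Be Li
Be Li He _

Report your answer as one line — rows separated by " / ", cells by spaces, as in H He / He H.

(r2,c1) = H
(r2,c3) = Li
(r3,c2) = H
(r4,c4) = H

Li Be H He / H He Li Be / He H Be Li / Be Li He H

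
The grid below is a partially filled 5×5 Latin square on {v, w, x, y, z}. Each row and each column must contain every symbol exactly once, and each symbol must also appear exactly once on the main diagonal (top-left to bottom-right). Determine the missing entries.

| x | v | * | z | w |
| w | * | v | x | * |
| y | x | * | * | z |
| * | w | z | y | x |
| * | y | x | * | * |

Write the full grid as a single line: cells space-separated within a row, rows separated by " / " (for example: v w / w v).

x v y z w / w z v x y / y x w v z / v w z y x / z y x w v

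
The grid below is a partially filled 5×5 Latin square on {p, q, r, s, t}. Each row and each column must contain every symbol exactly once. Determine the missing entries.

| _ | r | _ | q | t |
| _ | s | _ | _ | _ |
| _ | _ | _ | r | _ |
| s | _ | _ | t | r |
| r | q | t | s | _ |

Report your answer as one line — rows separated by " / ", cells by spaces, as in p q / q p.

p r s q t / t s r p q / q t p r s / s p q t r / r q t s p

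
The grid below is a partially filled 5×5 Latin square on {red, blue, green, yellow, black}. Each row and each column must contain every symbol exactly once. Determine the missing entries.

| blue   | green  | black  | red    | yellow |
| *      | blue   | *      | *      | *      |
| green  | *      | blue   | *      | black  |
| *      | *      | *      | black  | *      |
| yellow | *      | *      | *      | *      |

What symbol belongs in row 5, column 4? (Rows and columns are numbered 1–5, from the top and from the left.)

blue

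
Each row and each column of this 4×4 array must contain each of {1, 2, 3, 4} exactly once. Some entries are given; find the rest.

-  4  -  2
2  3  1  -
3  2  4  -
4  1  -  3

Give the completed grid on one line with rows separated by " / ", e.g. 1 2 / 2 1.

1 4 3 2 / 2 3 1 4 / 3 2 4 1 / 4 1 2 3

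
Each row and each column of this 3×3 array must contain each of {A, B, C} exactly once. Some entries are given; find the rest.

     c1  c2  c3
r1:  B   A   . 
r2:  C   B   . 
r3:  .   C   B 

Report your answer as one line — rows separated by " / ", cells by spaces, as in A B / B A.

B A C / C B A / A C B

(r1,c3): row 1 has {A,B}; column 3 has {B}, so it must be C.
(r2,c3): row 2 has {B,C}; column 3 has {B,C}, so it must be A.
(r3,c1): row 3 has {B,C}; column 1 has {B,C}, so it must be A.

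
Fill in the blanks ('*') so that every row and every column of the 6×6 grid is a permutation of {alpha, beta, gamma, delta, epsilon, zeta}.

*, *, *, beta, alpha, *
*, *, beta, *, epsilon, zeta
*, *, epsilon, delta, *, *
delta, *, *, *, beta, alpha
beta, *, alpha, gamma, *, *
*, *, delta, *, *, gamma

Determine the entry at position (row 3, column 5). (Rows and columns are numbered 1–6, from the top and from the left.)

(r2,c4) = alpha
(r3,c6) = beta
(r6,c5) = zeta
(r2,c1) = gamma
(r2,c2) = delta
(r3,c5) = gamma

gamma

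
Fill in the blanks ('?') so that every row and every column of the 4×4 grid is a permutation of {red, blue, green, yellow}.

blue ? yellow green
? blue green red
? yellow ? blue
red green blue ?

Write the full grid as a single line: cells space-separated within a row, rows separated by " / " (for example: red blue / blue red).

row 1 has {blue,green,yellow}; column 2 has {blue,green,yellow} — only red is left for (r1,c2).
row 2 has {red,blue,green}; column 1 has {red,blue} — only yellow is left for (r2,c1).
row 3 has {blue,yellow}; column 1 has {red,blue,yellow} — only green is left for (r3,c1).
row 3 has {blue,green,yellow}; column 3 has {blue,green,yellow} — only red is left for (r3,c3).
row 4 has {red,blue,green}; column 4 has {red,blue,green} — only yellow is left for (r4,c4).

blue red yellow green / yellow blue green red / green yellow red blue / red green blue yellow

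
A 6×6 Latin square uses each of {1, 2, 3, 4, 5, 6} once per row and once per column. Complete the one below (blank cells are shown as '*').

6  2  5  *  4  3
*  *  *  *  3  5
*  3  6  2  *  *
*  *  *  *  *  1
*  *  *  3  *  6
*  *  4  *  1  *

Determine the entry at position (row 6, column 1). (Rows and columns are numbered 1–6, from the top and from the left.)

(r1,c4): row 1 has {2,3,4,5,6}; column 4 has {2,3}, so it must be 1.
(r3,c5): row 3 has {2,3,6}; column 5 has {1,3,4}, so it must be 5.
(r3,c6): row 3 has {2,3,5,6}; column 6 has {1,3,5,6}, so it must be 4.
(r5,c5): row 5 has {3,6}; column 5 has {1,3,4,5}, so it must be 2.
(r6,c6): row 6 has {1,4}; column 6 has {1,3,4,5,6}, so it must be 2.
(r3,c1): row 3 has {2,3,4,5,6}; column 1 has {6}, so it must be 1.
(r4,c5): row 4 has {1}; column 5 has {1,2,3,4,5}, so it must be 6.
(r5,c3): row 5 has {2,3,6}; column 3 has {4,5,6}, so it must be 1.
(r2,c3): row 2 has {3,5}; column 3 has {1,4,5,6}, so it must be 2.
(r4,c3): row 4 has {1,6}; column 3 has {1,2,4,5,6}, so it must be 3.
(r2,c1): row 2 has {2,3,5}; column 1 has {1,6}, so it must be 4.
(r2,c4): row 2 has {2,3,4,5}; column 4 has {1,2,3}, so it must be 6.
(r5,c1): row 5 has {1,2,3,6}; column 1 has {1,4,6}, so it must be 5.
(r5,c2): row 5 has {1,2,3,5,6}; column 2 has {2,3}, so it must be 4.
(r6,c1): row 6 has {1,2,4}; column 1 has {1,4,5,6}, so it must be 3.

3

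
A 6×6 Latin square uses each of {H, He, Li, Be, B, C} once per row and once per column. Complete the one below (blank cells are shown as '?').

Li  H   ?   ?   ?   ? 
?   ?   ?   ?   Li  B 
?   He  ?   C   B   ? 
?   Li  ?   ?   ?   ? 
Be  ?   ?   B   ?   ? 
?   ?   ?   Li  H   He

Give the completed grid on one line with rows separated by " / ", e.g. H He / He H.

Li H B He Be C / He Be C H Li B / H He Li C B Be / B Li He Be C H / Be C H B He Li / C B Be Li H He

(r3,c1) = H
(r5,c2) = C
(r5,c5) = He
(r2,c2) = Be
(r6,c2) = B
(r6,c1) = C
(r6,c3) = Be
(r2,c1) = He
(r2,c4) = H
(r3,c3) = Li
(r3,c6) = Be
(r4,c1) = B
(r5,c3) = H
(r5,c6) = Li
(r1,c6) = C
(r2,c3) = C
(r4,c3) = He
(r4,c4) = Be
(r4,c5) = C
(r4,c6) = H
(r1,c3) = B
(r1,c4) = He
(r1,c5) = Be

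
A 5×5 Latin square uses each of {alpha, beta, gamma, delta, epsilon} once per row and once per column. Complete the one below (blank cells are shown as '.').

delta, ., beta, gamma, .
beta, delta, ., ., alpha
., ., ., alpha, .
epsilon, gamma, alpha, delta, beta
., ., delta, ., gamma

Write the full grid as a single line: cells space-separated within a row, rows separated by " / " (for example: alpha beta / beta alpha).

(r1,c5) = epsilon
(r2,c4) = epsilon
(r3,c1) = gamma
(r3,c3) = epsilon
(r3,c5) = delta
(r5,c1) = alpha
(r5,c4) = beta
(r1,c2) = alpha
(r2,c3) = gamma
(r3,c2) = beta
(r5,c2) = epsilon

delta alpha beta gamma epsilon / beta delta gamma epsilon alpha / gamma beta epsilon alpha delta / epsilon gamma alpha delta beta / alpha epsilon delta beta gamma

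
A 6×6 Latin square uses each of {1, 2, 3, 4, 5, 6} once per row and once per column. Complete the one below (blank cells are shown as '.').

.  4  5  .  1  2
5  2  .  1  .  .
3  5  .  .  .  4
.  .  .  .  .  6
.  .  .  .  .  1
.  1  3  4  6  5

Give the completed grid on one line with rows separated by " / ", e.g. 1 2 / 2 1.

At row 1, column 1: row 1 has {1,2,4,5}; column 1 has {3,5}; that leaves 6.
At row 1, column 4: row 1 has {1,2,4,5,6}; column 4 has {1,4}; that leaves 3.
At row 2, column 6: row 2 has {1,2,5}; column 6 has {1,2,4,5,6}; that leaves 3.
At row 3, column 5: row 3 has {3,4,5}; column 5 has {1,6}; that leaves 2.
At row 4, column 2: row 4 has {6}; column 2 has {1,2,4,5}; that leaves 3.
At row 5, column 2: row 5 has {1}; column 2 has {1,2,3,4,5}; that leaves 6.
At row 6, column 1: row 6 has {1,3,4,5,6}; column 1 has {3,5,6}; that leaves 2.
At row 2, column 5: row 2 has {1,2,3,5}; column 5 has {1,2,6}; that leaves 4.
At row 3, column 4: row 3 has {2,3,4,5}; column 4 has {1,3,4}; that leaves 6.
At row 4, column 5: row 4 has {3,6}; column 5 has {1,2,4,6}; that leaves 5.
At row 5, column 1: row 5 has {1,6}; column 1 has {2,3,5,6}; that leaves 4.
At row 5, column 3: row 5 has {1,4,6}; column 3 has {3,5}; that leaves 2.
At row 5, column 4: row 5 has {1,2,4,6}; column 4 has {1,3,4,6}; that leaves 5.
At row 5, column 5: row 5 has {1,2,4,5,6}; column 5 has {1,2,4,5,6}; that leaves 3.
At row 2, column 3: row 2 has {1,2,3,4,5}; column 3 has {2,3,5}; that leaves 6.
At row 3, column 3: row 3 has {2,3,4,5,6}; column 3 has {2,3,5,6}; that leaves 1.
At row 4, column 1: row 4 has {3,5,6}; column 1 has {2,3,4,5,6}; that leaves 1.
At row 4, column 3: row 4 has {1,3,5,6}; column 3 has {1,2,3,5,6}; that leaves 4.
At row 4, column 4: row 4 has {1,3,4,5,6}; column 4 has {1,3,4,5,6}; that leaves 2.

6 4 5 3 1 2 / 5 2 6 1 4 3 / 3 5 1 6 2 4 / 1 3 4 2 5 6 / 4 6 2 5 3 1 / 2 1 3 4 6 5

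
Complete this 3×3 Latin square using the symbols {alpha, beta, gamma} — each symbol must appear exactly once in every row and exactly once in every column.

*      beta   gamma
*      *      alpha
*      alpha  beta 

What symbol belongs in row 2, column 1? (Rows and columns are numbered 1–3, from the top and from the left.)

beta

row 1 has {beta,gamma}; column 1 is empty so far — only alpha is left for (r1,c1).
row 2 has {alpha}; column 2 has {alpha,beta} — only gamma is left for (r2,c2).
row 3 has {alpha,beta}; column 1 has {alpha} — only gamma is left for (r3,c1).
row 2 has {alpha,gamma}; column 1 has {alpha,gamma} — only beta is left for (r2,c1).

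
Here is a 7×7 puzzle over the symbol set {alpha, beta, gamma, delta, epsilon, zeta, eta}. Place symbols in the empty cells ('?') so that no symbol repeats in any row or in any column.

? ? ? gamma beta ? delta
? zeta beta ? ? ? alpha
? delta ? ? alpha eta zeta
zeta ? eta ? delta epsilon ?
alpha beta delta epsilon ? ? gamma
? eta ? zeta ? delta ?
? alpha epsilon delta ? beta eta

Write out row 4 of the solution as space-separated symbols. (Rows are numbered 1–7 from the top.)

zeta gamma eta alpha delta epsilon beta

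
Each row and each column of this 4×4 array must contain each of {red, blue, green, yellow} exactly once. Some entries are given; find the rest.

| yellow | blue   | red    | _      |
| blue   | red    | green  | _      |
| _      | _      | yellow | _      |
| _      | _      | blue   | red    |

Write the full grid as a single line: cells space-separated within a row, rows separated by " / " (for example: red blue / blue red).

(r1,c4): row 1 has {red,blue,yellow}; column 4 has {red}, so it must be green.
(r2,c4): row 2 has {red,blue,green}; column 4 has {red,green}, so it must be yellow.
(r3,c2): row 3 has {yellow}; column 2 has {red,blue}, so it must be green.
(r3,c4): row 3 has {green,yellow}; column 4 has {red,green,yellow}, so it must be blue.
(r4,c1): row 4 has {red,blue}; column 1 has {blue,yellow}, so it must be green.
(r4,c2): row 4 has {red,blue,green}; column 2 has {red,blue,green}, so it must be yellow.
(r3,c1): row 3 has {blue,green,yellow}; column 1 has {blue,green,yellow}, so it must be red.

yellow blue red green / blue red green yellow / red green yellow blue / green yellow blue red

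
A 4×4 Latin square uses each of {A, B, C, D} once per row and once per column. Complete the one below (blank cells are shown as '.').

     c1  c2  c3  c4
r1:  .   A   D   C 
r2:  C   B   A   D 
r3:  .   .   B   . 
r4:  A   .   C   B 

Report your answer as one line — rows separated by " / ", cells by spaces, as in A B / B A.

B A D C / C B A D / D C B A / A D C B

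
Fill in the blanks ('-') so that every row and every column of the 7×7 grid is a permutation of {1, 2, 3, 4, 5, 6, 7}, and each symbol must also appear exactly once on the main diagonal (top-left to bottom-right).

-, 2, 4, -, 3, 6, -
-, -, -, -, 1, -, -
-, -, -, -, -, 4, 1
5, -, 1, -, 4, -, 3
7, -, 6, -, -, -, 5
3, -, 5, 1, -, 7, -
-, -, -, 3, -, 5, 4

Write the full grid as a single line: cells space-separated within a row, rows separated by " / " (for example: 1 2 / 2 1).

1 2 4 5 3 6 7 / 4 5 7 2 1 3 6 / 2 6 3 7 5 4 1 / 5 7 1 6 4 2 3 / 7 3 6 4 2 1 5 / 3 4 5 1 6 7 2 / 6 1 2 3 7 5 4

Cell (r1,c1): row 1 has {2,3,4,6}; column 1 has {3,5,7}; the diagonal has {4,7} → 1.
Cell (r1,c7): row 1 has {1,2,3,4,6}; column 7 has {1,3,4,5} → 7.
Cell (r4,c6): row 4 has {1,3,4,5}; column 6 has {4,5,6,7} → 2.
Cell (r5,c5): row 5 has {5,6,7}; column 5 has {1,3,4}; the diagonal has {1,4,7} → 2.
Cell (r6,c5): row 6 has {1,3,5,7}; column 5 has {1,2,3,4} → 6.
Cell (r6,c7): row 6 has {1,3,5,6,7}; column 7 has {1,3,4,5,7} → 2.
Cell (r7,c5): row 7 has {3,4,5}; column 5 has {1,2,3,4,6} → 7.
Cell (r1,c4): row 1 has {1,2,3,4,6,7}; column 4 has {1,3} → 5.
Cell (r2,c6): row 2 has {1}; column 6 has {2,4,5,6,7} → 3.
Cell (r2,c7): row 2 has {1,3}; column 7 has {1,2,3,4,5,7} → 6.
Cell (r3,c3): row 3 has {1,4}; column 3 has {1,4,5,6}; the diagonal has {1,2,4,7} → 3.
Cell (r3,c5): row 3 has {1,3,4}; column 5 has {1,2,3,4,6,7} → 5.
Cell (r4,c4): row 4 has {1,2,3,4,5}; column 4 has {1,3,5}; the diagonal has {1,2,3,4,7} → 6.
Cell (r5,c4): row 5 has {2,5,6,7}; column 4 has {1,3,5,6} → 4.
Cell (r5,c6): row 5 has {2,4,5,6,7}; column 6 has {2,3,4,5,6,7} → 1.
Cell (r6,c2): row 6 has {1,2,3,5,6,7}; column 2 has {2} → 4.
Cell (r7,c3): row 7 has {3,4,5,7}; column 3 has {1,3,4,5,6} → 2.
Cell (r2,c2): row 2 has {1,3,6}; column 2 has {2,4}; the diagonal has {1,2,3,4,6,7} → 5.
Cell (r2,c3): row 2 has {1,3,5,6}; column 3 has {1,2,3,4,5,6} → 7.
Cell (r2,c4): row 2 has {1,3,5,6,7}; column 4 has {1,3,4,5,6} → 2.
Cell (r3,c4): row 3 has {1,3,4,5}; column 4 has {1,2,3,4,5,6} → 7.
Cell (r4,c2): row 4 has {1,2,3,4,5,6}; column 2 has {2,4,5} → 7.
Cell (r5,c2): row 5 has {1,2,4,5,6,7}; column 2 has {2,4,5,7} → 3.
Cell (r7,c1): row 7 has {2,3,4,5,7}; column 1 has {1,3,5,7} → 6.
Cell (r7,c2): row 7 has {2,3,4,5,6,7}; column 2 has {2,3,4,5,7} → 1.
Cell (r2,c1): row 2 has {1,2,3,5,6,7}; column 1 has {1,3,5,6,7} → 4.
Cell (r3,c1): row 3 has {1,3,4,5,7}; column 1 has {1,3,4,5,6,7} → 2.
Cell (r3,c2): row 3 has {1,2,3,4,5,7}; column 2 has {1,2,3,4,5,7} → 6.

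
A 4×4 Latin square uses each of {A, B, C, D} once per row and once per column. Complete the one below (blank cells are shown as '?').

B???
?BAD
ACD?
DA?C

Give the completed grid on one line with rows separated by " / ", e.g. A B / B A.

B D C A / C B A D / A C D B / D A B C

(r1,c2): row 1 has {B}; column 2 has {A,B,C}, so it must be D.
(r1,c3): row 1 has {B,D}; column 3 has {A,D}, so it must be C.
(r1,c4): row 1 has {B,C,D}; column 4 has {C,D}, so it must be A.
(r2,c1): row 2 has {A,B,D}; column 1 has {A,B,D}, so it must be C.
(r3,c4): row 3 has {A,C,D}; column 4 has {A,C,D}, so it must be B.
(r4,c3): row 4 has {A,C,D}; column 3 has {A,C,D}, so it must be B.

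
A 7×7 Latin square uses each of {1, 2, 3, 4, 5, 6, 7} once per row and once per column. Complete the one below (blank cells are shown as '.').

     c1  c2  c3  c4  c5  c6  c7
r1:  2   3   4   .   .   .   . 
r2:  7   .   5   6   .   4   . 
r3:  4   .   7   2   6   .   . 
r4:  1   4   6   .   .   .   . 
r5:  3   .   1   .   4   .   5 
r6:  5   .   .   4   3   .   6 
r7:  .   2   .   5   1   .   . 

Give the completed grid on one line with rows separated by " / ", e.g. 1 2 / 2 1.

2 3 4 1 5 6 7 / 7 1 5 6 2 4 3 / 4 5 7 2 6 3 1 / 1 4 6 3 7 5 2 / 3 6 1 7 4 2 5 / 5 7 2 4 3 1 6 / 6 2 3 5 1 7 4

At row 2, column 2: row 2 has {4,5,6,7}; column 2 has {2,3,4}; that leaves 1.
At row 2, column 5: row 2 has {1,4,5,6,7}; column 5 has {1,3,4,6}; that leaves 2.
At row 2, column 7: row 2 has {1,2,4,5,6,7}; column 7 has {5,6}; that leaves 3.
At row 3, column 2: row 3 has {2,4,6,7}; column 2 has {1,2,3,4}; that leaves 5.
At row 3, column 7: row 3 has {2,4,5,6,7}; column 7 has {3,5,6}; that leaves 1.
At row 5, column 4: row 5 has {1,3,4,5}; column 4 has {2,4,5,6}; that leaves 7.
At row 6, column 2: row 6 has {3,4,5,6}; column 2 has {1,2,3,4,5}; that leaves 7.
At row 6, column 3: row 6 has {3,4,5,6,7}; column 3 has {1,4,5,6,7}; that leaves 2.
At row 6, column 6: row 6 has {2,3,4,5,6,7}; column 6 has {4}; that leaves 1.
At row 7, column 1: row 7 has {1,2,5}; column 1 has {1,2,3,4,5,7}; that leaves 6.
At row 7, column 3: row 7 has {1,2,5,6}; column 3 has {1,2,4,5,6,7}; that leaves 3.
At row 7, column 6: row 7 has {1,2,3,5,6}; column 6 has {1,4}; that leaves 7.
At row 7, column 7: row 7 has {1,2,3,5,6,7}; column 7 has {1,3,5,6}; that leaves 4.
At row 1, column 4: row 1 has {2,3,4}; column 4 has {2,4,5,6,7}; that leaves 1.
At row 1, column 7: row 1 has {1,2,3,4}; column 7 has {1,3,4,5,6}; that leaves 7.
At row 3, column 6: row 3 has {1,2,4,5,6,7}; column 6 has {1,4,7}; that leaves 3.
At row 4, column 4: row 4 has {1,4,6}; column 4 has {1,2,4,5,6,7}; that leaves 3.
At row 4, column 7: row 4 has {1,3,4,6}; column 7 has {1,3,4,5,6,7}; that leaves 2.
At row 5, column 2: row 5 has {1,3,4,5,7}; column 2 has {1,2,3,4,5,7}; that leaves 6.
At row 5, column 6: row 5 has {1,3,4,5,6,7}; column 6 has {1,3,4,7}; that leaves 2.
At row 1, column 5: row 1 has {1,2,3,4,7}; column 5 has {1,2,3,4,6}; that leaves 5.
At row 1, column 6: row 1 has {1,2,3,4,5,7}; column 6 has {1,2,3,4,7}; that leaves 6.
At row 4, column 5: row 4 has {1,2,3,4,6}; column 5 has {1,2,3,4,5,6}; that leaves 7.
At row 4, column 6: row 4 has {1,2,3,4,6,7}; column 6 has {1,2,3,4,6,7}; that leaves 5.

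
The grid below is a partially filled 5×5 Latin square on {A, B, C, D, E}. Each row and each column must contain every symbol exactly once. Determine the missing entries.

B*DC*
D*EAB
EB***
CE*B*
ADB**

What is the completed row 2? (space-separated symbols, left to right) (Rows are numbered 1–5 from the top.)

D C E A B

(r1,c2) = A
(r1,c5) = E
(r2,c2) = C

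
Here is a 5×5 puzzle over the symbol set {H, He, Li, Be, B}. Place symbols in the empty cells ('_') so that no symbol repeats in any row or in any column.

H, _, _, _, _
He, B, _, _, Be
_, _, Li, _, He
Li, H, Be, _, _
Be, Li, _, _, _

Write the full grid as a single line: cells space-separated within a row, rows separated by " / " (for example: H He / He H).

H He B Be Li / He B H Li Be / B Be Li H He / Li H Be He B / Be Li He B H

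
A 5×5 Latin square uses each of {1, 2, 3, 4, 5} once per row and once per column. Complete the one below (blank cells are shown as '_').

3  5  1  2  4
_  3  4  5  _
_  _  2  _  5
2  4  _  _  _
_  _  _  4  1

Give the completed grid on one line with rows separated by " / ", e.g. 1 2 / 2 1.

Cell (r2,c1): row 2 has {3,4,5}; column 1 has {2,3} → 1.
Cell (r2,c5): row 2 has {1,3,4,5}; column 5 has {1,4,5} → 2.
Cell (r3,c1): row 3 has {2,5}; column 1 has {1,2,3} → 4.
Cell (r3,c2): row 3 has {2,4,5}; column 2 has {3,4,5} → 1.
Cell (r3,c4): row 3 has {1,2,4,5}; column 4 has {2,4,5} → 3.
Cell (r4,c4): row 4 has {2,4}; column 4 has {2,3,4,5} → 1.
Cell (r4,c5): row 4 has {1,2,4}; column 5 has {1,2,4,5} → 3.
Cell (r5,c1): row 5 has {1,4}; column 1 has {1,2,3,4} → 5.
Cell (r5,c2): row 5 has {1,4,5}; column 2 has {1,3,4,5} → 2.
Cell (r5,c3): row 5 has {1,2,4,5}; column 3 has {1,2,4} → 3.
Cell (r4,c3): row 4 has {1,2,3,4}; column 3 has {1,2,3,4} → 5.

3 5 1 2 4 / 1 3 4 5 2 / 4 1 2 3 5 / 2 4 5 1 3 / 5 2 3 4 1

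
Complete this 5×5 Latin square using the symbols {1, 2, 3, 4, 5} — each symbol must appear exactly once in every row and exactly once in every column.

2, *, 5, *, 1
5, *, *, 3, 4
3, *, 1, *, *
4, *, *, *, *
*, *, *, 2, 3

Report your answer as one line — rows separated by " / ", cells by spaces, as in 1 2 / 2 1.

2 3 5 4 1 / 5 1 2 3 4 / 3 4 1 5 2 / 4 2 3 1 5 / 1 5 4 2 3

(r1,c4) = 4
(r2,c3) = 2
(r3,c4) = 5
(r3,c5) = 2
(r4,c3) = 3
(r4,c4) = 1
(r4,c5) = 5
(r5,c1) = 1
(r5,c3) = 4
(r1,c2) = 3
(r2,c2) = 1
(r3,c2) = 4
(r4,c2) = 2
(r5,c2) = 5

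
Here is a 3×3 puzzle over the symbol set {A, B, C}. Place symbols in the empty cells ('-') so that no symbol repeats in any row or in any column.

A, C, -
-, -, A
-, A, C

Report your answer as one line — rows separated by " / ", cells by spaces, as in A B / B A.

(r1,c3) = B
(r2,c2) = B
(r3,c1) = B
(r2,c1) = C

A C B / C B A / B A C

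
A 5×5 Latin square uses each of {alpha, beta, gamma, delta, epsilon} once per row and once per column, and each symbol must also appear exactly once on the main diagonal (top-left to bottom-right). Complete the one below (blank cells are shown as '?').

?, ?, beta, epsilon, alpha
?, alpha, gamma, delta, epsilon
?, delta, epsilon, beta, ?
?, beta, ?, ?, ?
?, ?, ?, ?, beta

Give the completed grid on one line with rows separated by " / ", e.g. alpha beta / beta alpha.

(r1,c2) = gamma
(r2,c1) = beta
(r3,c5) = gamma
(r4,c4) = gamma
(r4,c5) = delta
(r5,c2) = epsilon
(r5,c4) = alpha
(r1,c1) = delta
(r3,c1) = alpha
(r4,c1) = epsilon
(r4,c3) = alpha
(r5,c1) = gamma
(r5,c3) = delta

delta gamma beta epsilon alpha / beta alpha gamma delta epsilon / alpha delta epsilon beta gamma / epsilon beta alpha gamma delta / gamma epsilon delta alpha beta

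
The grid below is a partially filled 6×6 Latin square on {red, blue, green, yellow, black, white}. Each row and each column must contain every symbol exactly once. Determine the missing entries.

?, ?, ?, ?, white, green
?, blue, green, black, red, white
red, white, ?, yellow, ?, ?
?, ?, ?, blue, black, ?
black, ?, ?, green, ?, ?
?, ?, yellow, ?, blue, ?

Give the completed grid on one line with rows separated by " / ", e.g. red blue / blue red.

blue yellow black red white green / yellow blue green black red white / red white blue yellow green black / white green red blue black yellow / black red white green yellow blue / green black yellow white blue red

(r1,c4) = red
(r2,c1) = yellow
(r3,c5) = green
(r5,c5) = yellow
(r6,c4) = white
(r1,c1) = blue
(r1,c3) = black
(r3,c3) = blue
(r3,c6) = black
(r5,c2) = red
(r5,c3) = white
(r5,c6) = blue
(r6,c1) = green
(r6,c2) = black
(r6,c6) = red
(r1,c2) = yellow
(r4,c1) = white
(r4,c2) = green
(r4,c3) = red
(r4,c6) = yellow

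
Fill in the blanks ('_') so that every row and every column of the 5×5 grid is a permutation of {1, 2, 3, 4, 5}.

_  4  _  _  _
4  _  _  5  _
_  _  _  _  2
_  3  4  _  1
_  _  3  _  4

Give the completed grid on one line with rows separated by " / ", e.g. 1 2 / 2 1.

1 4 2 3 5 / 4 2 1 5 3 / 3 1 5 4 2 / 5 3 4 2 1 / 2 5 3 1 4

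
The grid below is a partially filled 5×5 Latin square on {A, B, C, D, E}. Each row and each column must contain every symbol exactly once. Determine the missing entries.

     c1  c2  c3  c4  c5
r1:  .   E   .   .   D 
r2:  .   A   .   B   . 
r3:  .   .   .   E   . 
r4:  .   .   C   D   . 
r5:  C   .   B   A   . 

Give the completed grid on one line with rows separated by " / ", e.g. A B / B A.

Cell (r1,c3): row 1 has {D,E}; column 3 has {B,C} → A.
Cell (r1,c4): row 1 has {A,D,E}; column 4 has {A,B,D,E} → C.
Cell (r3,c3): row 3 has {E}; column 3 has {A,B,C} → D.
Cell (r4,c2): row 4 has {C,D}; column 2 has {A,E} → B.
Cell (r5,c2): row 5 has {A,B,C}; column 2 has {A,B,E} → D.
Cell (r5,c5): row 5 has {A,B,C,D}; column 5 has {D} → E.
Cell (r1,c1): row 1 has {A,C,D,E}; column 1 has {C} → B.
Cell (r2,c3): row 2 has {A,B}; column 3 has {A,B,C,D} → E.
Cell (r2,c5): row 2 has {A,B,E}; column 5 has {D,E} → C.
Cell (r3,c1): row 3 has {D,E}; column 1 has {B,C} → A.
Cell (r3,c2): row 3 has {A,D,E}; column 2 has {A,B,D,E} → C.
Cell (r3,c5): row 3 has {A,C,D,E}; column 5 has {C,D,E} → B.
Cell (r4,c1): row 4 has {B,C,D}; column 1 has {A,B,C} → E.
Cell (r4,c5): row 4 has {B,C,D,E}; column 5 has {B,C,D,E} → A.
Cell (r2,c1): row 2 has {A,B,C,E}; column 1 has {A,B,C,E} → D.

B E A C D / D A E B C / A C D E B / E B C D A / C D B A E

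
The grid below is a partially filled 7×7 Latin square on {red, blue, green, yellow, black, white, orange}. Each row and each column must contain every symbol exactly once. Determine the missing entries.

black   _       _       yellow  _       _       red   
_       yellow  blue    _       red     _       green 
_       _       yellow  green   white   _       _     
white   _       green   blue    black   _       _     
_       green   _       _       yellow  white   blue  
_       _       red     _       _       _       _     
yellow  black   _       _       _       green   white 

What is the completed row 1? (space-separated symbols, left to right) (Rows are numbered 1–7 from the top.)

black blue white yellow green orange red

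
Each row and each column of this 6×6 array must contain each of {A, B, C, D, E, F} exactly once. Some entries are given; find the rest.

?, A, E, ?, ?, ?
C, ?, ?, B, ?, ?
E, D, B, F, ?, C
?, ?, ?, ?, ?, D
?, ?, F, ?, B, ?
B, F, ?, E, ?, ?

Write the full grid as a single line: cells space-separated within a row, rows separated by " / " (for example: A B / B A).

D A E C F B / C E A B D F / E D B F A C / F B C A E D / A C F D B E / B F D E C A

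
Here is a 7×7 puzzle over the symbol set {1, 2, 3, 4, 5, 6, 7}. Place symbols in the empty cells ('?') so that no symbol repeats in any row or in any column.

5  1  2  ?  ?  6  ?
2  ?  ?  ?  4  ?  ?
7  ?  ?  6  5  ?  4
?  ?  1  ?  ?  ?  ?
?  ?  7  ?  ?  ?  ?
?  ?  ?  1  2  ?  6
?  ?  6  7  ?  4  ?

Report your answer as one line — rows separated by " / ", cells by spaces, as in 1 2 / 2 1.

5 1 2 4 7 6 3 / 2 6 5 3 4 7 1 / 7 2 3 6 5 1 4 / 4 3 1 5 6 2 7 / 6 4 7 2 1 3 5 / 3 7 4 1 2 5 6 / 1 5 6 7 3 4 2

At row 3, column 3: row 3 has {4,5,6,7}; column 3 has {1,2,6,7}; that leaves 3.
At row 2, column 3: row 2 has {2,4}; column 3 has {1,2,3,6,7}; that leaves 5.
At row 2, column 4: row 2 has {2,4,5}; column 4 has {1,6,7}; that leaves 3.
At row 3, column 2: row 3 has {3,4,5,6,7}; column 2 has {1}; that leaves 2.
At row 3, column 6: row 3 has {2,3,4,5,6,7}; column 6 has {4,6}; that leaves 1.
At row 6, column 3: row 6 has {1,2,6}; column 3 has {1,2,3,5,6,7}; that leaves 4.
At row 1, column 4: row 1 has {1,2,5,6}; column 4 has {1,3,6,7}; that leaves 4.
At row 2, column 6: row 2 has {2,3,4,5}; column 6 has {1,4,6}; that leaves 7.
At row 2, column 7: row 2 has {2,3,4,5,7}; column 7 has {4,6}; that leaves 1.
At row 6, column 1: row 6 has {1,2,4,6}; column 1 has {2,5,7}; that leaves 3.
At row 6, column 6: row 6 has {1,2,3,4,6}; column 6 has {1,4,6,7}; that leaves 5.
At row 7, column 1: row 7 has {4,6,7}; column 1 has {2,3,5,7}; that leaves 1.
At row 7, column 5: row 7 has {1,4,6,7}; column 5 has {2,4,5}; that leaves 3.
At row 1, column 5: row 1 has {1,2,4,5,6}; column 5 has {2,3,4,5}; that leaves 7.
At row 1, column 7: row 1 has {1,2,4,5,6,7}; column 7 has {1,4,6}; that leaves 3.
At row 2, column 2: row 2 has {1,2,3,4,5,7}; column 2 has {1,2}; that leaves 6.
At row 4, column 5: row 4 has {1}; column 5 has {2,3,4,5,7}; that leaves 6.
At row 5, column 5: row 5 has {7}; column 5 has {2,3,4,5,6,7}; that leaves 1.
At row 6, column 2: row 6 has {1,2,3,4,5,6}; column 2 has {1,2,6}; that leaves 7.
At row 7, column 2: row 7 has {1,3,4,6,7}; column 2 has {1,2,6,7}; that leaves 5.
At row 7, column 7: row 7 has {1,3,4,5,6,7}; column 7 has {1,3,4,6}; that leaves 2.
At row 4, column 1: row 4 has {1,6}; column 1 has {1,2,3,5,7}; that leaves 4.
At row 4, column 2: row 4 has {1,4,6}; column 2 has {1,2,5,6,7}; that leaves 3.
At row 4, column 6: row 4 has {1,3,4,6}; column 6 has {1,4,5,6,7}; that leaves 2.
At row 5, column 1: row 5 has {1,7}; column 1 has {1,2,3,4,5,7}; that leaves 6.
At row 5, column 2: row 5 has {1,6,7}; column 2 has {1,2,3,5,6,7}; that leaves 4.
At row 5, column 6: row 5 has {1,4,6,7}; column 6 has {1,2,4,5,6,7}; that leaves 3.
At row 5, column 7: row 5 has {1,3,4,6,7}; column 7 has {1,2,3,4,6}; that leaves 5.
At row 4, column 4: row 4 has {1,2,3,4,6}; column 4 has {1,3,4,6,7}; that leaves 5.
At row 4, column 7: row 4 has {1,2,3,4,5,6}; column 7 has {1,2,3,4,5,6}; that leaves 7.
At row 5, column 4: row 5 has {1,3,4,5,6,7}; column 4 has {1,3,4,5,6,7}; that leaves 2.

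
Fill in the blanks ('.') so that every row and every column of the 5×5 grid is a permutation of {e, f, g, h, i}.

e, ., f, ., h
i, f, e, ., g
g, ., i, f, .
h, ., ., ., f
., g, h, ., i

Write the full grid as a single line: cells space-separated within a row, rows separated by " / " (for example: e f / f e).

e i f g h / i f e h g / g h i f e / h e g i f / f g h e i

(r1,c2): row 1 has {e,f,h}; column 2 has {f,g}, so it must be i.
(r1,c4): row 1 has {e,f,h,i}; column 4 has {f}, so it must be g.
(r2,c4): row 2 has {e,f,g,i}; column 4 has {f,g}, so it must be h.
(r3,c5): row 3 has {f,g,i}; column 5 has {f,g,h,i}, so it must be e.
(r4,c2): row 4 has {f,h}; column 2 has {f,g,i}, so it must be e.
(r4,c3): row 4 has {e,f,h}; column 3 has {e,f,h,i}, so it must be g.
(r4,c4): row 4 has {e,f,g,h}; column 4 has {f,g,h}, so it must be i.
(r5,c1): row 5 has {g,h,i}; column 1 has {e,g,h,i}, so it must be f.
(r5,c4): row 5 has {f,g,h,i}; column 4 has {f,g,h,i}, so it must be e.
(r3,c2): row 3 has {e,f,g,i}; column 2 has {e,f,g,i}, so it must be h.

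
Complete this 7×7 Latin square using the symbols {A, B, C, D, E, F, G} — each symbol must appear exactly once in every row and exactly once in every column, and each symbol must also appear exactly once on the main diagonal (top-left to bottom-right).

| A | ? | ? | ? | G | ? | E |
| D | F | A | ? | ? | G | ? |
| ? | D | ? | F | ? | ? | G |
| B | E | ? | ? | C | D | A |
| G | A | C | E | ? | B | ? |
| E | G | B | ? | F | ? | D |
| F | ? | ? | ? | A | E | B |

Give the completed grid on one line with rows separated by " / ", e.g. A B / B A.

A B D C G F E / D F A B E G C / C D E F B A G / B E F G C D A / G A C E D B F / E G B A F C D / F C G D A E B

At row 2, column 7: row 2 has {A,D,F,G}; column 7 has {A,B,D,E,G}; that leaves C.
At row 3, column 1: row 3 has {D,F,G}; column 1 has {A,B,D,E,F,G}; that leaves C.
At row 3, column 3: row 3 has {C,D,F,G}; column 3 has {A,B,C}; the diagonal has {A,B,F}; that leaves E.
At row 3, column 5: row 3 has {C,D,E,F,G}; column 5 has {A,C,F,G}; that leaves B.
At row 3, column 6: row 3 has {B,C,D,E,F,G}; column 6 has {B,D,E,G}; that leaves A.
At row 4, column 4: row 4 has {A,B,C,D,E}; column 4 has {E,F}; the diagonal has {A,B,E,F}; that leaves G.
At row 5, column 5: row 5 has {A,B,C,E,G}; column 5 has {A,B,C,F,G}; the diagonal has {A,B,E,F,G}; that leaves D.
At row 5, column 7: row 5 has {A,B,C,D,E,G}; column 7 has {A,B,C,D,E,G}; that leaves F.
At row 6, column 6: row 6 has {B,D,E,F,G}; column 6 has {A,B,D,E,G}; the diagonal has {A,B,D,E,F,G}; that leaves C.
At row 7, column 2: row 7 has {A,B,E,F}; column 2 has {A,D,E,F,G}; that leaves C.
At row 7, column 4: row 7 has {A,B,C,E,F}; column 4 has {E,F,G}; that leaves D.
At row 1, column 2: row 1 has {A,E,G}; column 2 has {A,C,D,E,F,G}; that leaves B.
At row 1, column 4: row 1 has {A,B,E,G}; column 4 has {D,E,F,G}; that leaves C.
At row 1, column 6: row 1 has {A,B,C,E,G}; column 6 has {A,B,C,D,E,G}; that leaves F.
At row 2, column 4: row 2 has {A,C,D,F,G}; column 4 has {C,D,E,F,G}; that leaves B.
At row 2, column 5: row 2 has {A,B,C,D,F,G}; column 5 has {A,B,C,D,F,G}; that leaves E.
At row 4, column 3: row 4 has {A,B,C,D,E,G}; column 3 has {A,B,C,E}; that leaves F.
At row 6, column 4: row 6 has {B,C,D,E,F,G}; column 4 has {B,C,D,E,F,G}; that leaves A.
At row 7, column 3: row 7 has {A,B,C,D,E,F}; column 3 has {A,B,C,E,F}; that leaves G.
At row 1, column 3: row 1 has {A,B,C,E,F,G}; column 3 has {A,B,C,E,F,G}; that leaves D.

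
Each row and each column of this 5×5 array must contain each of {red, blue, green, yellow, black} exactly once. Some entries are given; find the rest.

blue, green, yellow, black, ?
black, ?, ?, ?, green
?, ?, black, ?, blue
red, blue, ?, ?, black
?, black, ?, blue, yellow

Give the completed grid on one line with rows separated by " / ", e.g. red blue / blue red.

(r1,c5) = red
(r4,c3) = green
(r4,c4) = yellow
(r5,c1) = green
(r5,c3) = red
(r2,c3) = blue
(r2,c4) = red
(r3,c1) = yellow
(r3,c2) = red
(r3,c4) = green
(r2,c2) = yellow

blue green yellow black red / black yellow blue red green / yellow red black green blue / red blue green yellow black / green black red blue yellow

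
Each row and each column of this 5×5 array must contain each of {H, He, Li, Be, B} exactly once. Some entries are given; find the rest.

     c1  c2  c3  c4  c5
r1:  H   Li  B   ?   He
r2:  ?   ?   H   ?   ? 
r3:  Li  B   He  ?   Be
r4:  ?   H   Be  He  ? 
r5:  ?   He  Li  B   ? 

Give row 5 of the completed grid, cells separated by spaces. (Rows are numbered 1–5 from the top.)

Be He Li B H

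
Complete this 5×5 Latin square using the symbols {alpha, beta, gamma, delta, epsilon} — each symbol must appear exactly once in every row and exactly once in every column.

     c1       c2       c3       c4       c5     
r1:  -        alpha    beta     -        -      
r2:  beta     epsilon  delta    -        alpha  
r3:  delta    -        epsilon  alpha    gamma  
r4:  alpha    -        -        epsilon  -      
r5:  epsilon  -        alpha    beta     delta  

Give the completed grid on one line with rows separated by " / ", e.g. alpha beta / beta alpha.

Cell (r1,c1): row 1 has {alpha,beta}; column 1 has {alpha,beta,delta,epsilon} → gamma.
Cell (r1,c4): row 1 has {alpha,beta,gamma}; column 4 has {alpha,beta,epsilon} → delta.
Cell (r1,c5): row 1 has {alpha,beta,gamma,delta}; column 5 has {alpha,gamma,delta} → epsilon.
Cell (r2,c4): row 2 has {alpha,beta,delta,epsilon}; column 4 has {alpha,beta,delta,epsilon} → gamma.
Cell (r3,c2): row 3 has {alpha,gamma,delta,epsilon}; column 2 has {alpha,epsilon} → beta.
Cell (r4,c3): row 4 has {alpha,epsilon}; column 3 has {alpha,beta,delta,epsilon} → gamma.
Cell (r4,c5): row 4 has {alpha,gamma,epsilon}; column 5 has {alpha,gamma,delta,epsilon} → beta.
Cell (r5,c2): row 5 has {alpha,beta,delta,epsilon}; column 2 has {alpha,beta,epsilon} → gamma.
Cell (r4,c2): row 4 has {alpha,beta,gamma,epsilon}; column 2 has {alpha,beta,gamma,epsilon} → delta.

gamma alpha beta delta epsilon / beta epsilon delta gamma alpha / delta beta epsilon alpha gamma / alpha delta gamma epsilon beta / epsilon gamma alpha beta delta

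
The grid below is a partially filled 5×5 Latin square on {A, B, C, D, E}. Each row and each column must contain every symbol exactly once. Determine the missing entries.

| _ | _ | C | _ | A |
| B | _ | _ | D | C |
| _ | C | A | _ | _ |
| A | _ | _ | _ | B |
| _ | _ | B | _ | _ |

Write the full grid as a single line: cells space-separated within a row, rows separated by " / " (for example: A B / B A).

D B C E A / B A E D C / E C A B D / A E D C B / C D B A E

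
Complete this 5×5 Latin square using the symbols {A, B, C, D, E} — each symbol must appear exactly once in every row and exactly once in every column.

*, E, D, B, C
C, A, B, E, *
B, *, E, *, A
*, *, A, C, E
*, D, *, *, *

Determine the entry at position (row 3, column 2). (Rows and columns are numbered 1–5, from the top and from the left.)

(r1,c1) = A
(r2,c5) = D
(r3,c2) = C

C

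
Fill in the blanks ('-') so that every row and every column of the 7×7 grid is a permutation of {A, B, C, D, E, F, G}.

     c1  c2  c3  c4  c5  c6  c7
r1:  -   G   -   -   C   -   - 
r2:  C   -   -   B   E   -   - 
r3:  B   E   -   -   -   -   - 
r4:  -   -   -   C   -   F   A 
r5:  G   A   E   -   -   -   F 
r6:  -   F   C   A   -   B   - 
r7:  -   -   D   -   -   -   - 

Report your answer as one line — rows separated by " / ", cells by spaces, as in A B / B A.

A G B F C E D / C D F B E A G / B E A G F D C / E B G C D F A / G A E D B C F / D F C A G B E / F C D E A G B

Cell (r2,c2): row 2 has {B,C,E}; column 2 has {A,E,F,G} → D.
Cell (r2,c7): row 2 has {B,C,D,E}; column 7 has {A,F} → G.
Cell (r4,c2): row 4 has {A,C,F}; column 2 has {A,D,E,F,G} → B.
Cell (r4,c3): row 4 has {A,B,C,F}; column 3 has {C,D,E} → G.
Cell (r4,c5): row 4 has {A,B,C,F,G}; column 5 has {C,E} → D.
Cell (r5,c4): row 5 has {A,E,F,G}; column 4 has {A,B,C} → D.
Cell (r5,c5): row 5 has {A,D,E,F,G}; column 5 has {C,D,E} → B.
Cell (r5,c6): row 5 has {A,B,D,E,F,G}; column 6 has {B,F} → C.
Cell (r6,c5): row 6 has {A,B,C,F}; column 5 has {B,C,D,E} → G.
Cell (r7,c2): row 7 has {D}; column 2 has {A,B,D,E,F,G} → C.
Cell (r2,c6): row 2 has {B,C,D,E,G}; column 6 has {B,C,F} → A.
Cell (r4,c1): row 4 has {A,B,C,D,F,G}; column 1 has {B,C,G} → E.
Cell (r6,c1): row 6 has {A,B,C,F,G}; column 1 has {B,C,E,G} → D.
Cell (r6,c7): row 6 has {A,B,C,D,F,G}; column 7 has {A,F,G} → E.
Cell (r7,c7): row 7 has {C,D}; column 7 has {A,E,F,G} → B.
Cell (r1,c7): row 1 has {C,G}; column 7 has {A,B,E,F,G} → D.
Cell (r2,c3): row 2 has {A,B,C,D,E,G}; column 3 has {C,D,E,G} → F.
Cell (r3,c3): row 3 has {B,E}; column 3 has {C,D,E,F,G} → A.
Cell (r3,c5): row 3 has {A,B,E}; column 5 has {B,C,D,E,G} → F.
Cell (r3,c7): row 3 has {A,B,E,F}; column 7 has {A,B,D,E,F,G} → C.
Cell (r7,c5): row 7 has {B,C,D}; column 5 has {B,C,D,E,F,G} → A.
Cell (r1,c3): row 1 has {C,D,G}; column 3 has {A,C,D,E,F,G} → B.
Cell (r1,c6): row 1 has {B,C,D,G}; column 6 has {A,B,C,F} → E.
Cell (r3,c4): row 3 has {A,B,C,E,F}; column 4 has {A,B,C,D} → G.
Cell (r3,c6): row 3 has {A,B,C,E,F,G}; column 6 has {A,B,C,E,F} → D.
Cell (r7,c1): row 7 has {A,B,C,D}; column 1 has {B,C,D,E,G} → F.
Cell (r7,c4): row 7 has {A,B,C,D,F}; column 4 has {A,B,C,D,G} → E.
Cell (r7,c6): row 7 has {A,B,C,D,E,F}; column 6 has {A,B,C,D,E,F} → G.
Cell (r1,c1): row 1 has {B,C,D,E,G}; column 1 has {B,C,D,E,F,G} → A.
Cell (r1,c4): row 1 has {A,B,C,D,E,G}; column 4 has {A,B,C,D,E,G} → F.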